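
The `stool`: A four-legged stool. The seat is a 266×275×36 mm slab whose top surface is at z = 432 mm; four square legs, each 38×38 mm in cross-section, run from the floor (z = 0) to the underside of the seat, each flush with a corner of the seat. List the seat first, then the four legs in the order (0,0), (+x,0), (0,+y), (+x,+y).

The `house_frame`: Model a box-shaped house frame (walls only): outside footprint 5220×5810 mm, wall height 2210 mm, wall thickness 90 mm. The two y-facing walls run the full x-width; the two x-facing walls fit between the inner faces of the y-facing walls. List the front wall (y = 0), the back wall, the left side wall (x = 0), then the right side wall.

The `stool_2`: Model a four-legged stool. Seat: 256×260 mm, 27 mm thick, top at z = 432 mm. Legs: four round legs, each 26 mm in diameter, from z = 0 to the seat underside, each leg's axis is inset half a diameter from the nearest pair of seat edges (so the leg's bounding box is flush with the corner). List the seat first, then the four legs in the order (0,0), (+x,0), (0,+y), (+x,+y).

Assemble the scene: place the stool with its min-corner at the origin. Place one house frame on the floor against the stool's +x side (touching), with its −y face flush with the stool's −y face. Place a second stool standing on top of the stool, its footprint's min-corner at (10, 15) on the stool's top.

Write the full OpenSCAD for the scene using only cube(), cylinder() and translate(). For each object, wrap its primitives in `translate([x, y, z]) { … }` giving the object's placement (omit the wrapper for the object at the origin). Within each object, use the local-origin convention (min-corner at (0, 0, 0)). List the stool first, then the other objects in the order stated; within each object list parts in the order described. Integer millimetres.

translate([0, 0, 396]) cube([266, 275, 36]);
cube([38, 38, 396]);
translate([228, 0, 0]) cube([38, 38, 396]);
translate([0, 237, 0]) cube([38, 38, 396]);
translate([228, 237, 0]) cube([38, 38, 396]);
translate([266, 0, 0]) {
  cube([5220, 90, 2210]);
  translate([0, 5720, 0]) cube([5220, 90, 2210]);
  translate([0, 90, 0]) cube([90, 5630, 2210]);
  translate([5130, 90, 0]) cube([90, 5630, 2210]);
}
translate([10, 15, 432]) {
  translate([0, 0, 405]) cube([256, 260, 27]);
  translate([13, 13, 0]) cylinder(h = 405, r = 13);
  translate([243, 13, 0]) cylinder(h = 405, r = 13);
  translate([13, 247, 0]) cylinder(h = 405, r = 13);
  translate([243, 247, 0]) cylinder(h = 405, r = 13);
}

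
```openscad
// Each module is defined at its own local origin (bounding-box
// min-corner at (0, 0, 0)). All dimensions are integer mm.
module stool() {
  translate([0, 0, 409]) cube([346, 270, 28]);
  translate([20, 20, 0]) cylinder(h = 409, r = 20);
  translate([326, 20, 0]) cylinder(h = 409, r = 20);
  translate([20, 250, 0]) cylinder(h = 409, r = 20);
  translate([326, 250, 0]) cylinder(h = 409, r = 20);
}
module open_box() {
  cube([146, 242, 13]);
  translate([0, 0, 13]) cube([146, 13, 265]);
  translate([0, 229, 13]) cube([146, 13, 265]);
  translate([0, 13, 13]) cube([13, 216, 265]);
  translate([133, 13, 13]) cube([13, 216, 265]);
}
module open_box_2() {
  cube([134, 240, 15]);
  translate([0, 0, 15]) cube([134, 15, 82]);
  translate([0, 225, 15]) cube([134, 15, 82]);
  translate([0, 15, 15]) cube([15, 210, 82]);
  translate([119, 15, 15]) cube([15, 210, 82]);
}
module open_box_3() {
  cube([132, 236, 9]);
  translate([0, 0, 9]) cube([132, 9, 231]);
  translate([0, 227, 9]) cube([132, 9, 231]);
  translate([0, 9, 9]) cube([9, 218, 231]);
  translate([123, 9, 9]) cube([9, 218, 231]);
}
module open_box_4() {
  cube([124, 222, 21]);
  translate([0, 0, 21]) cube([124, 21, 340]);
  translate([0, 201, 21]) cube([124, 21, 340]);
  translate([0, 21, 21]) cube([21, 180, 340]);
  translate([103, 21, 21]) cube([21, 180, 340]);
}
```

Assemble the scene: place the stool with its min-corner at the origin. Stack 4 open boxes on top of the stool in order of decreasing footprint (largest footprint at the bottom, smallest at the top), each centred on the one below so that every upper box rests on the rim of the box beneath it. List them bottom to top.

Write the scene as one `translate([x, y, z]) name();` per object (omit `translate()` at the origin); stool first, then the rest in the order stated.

stool();
translate([100, 14, 437]) open_box();
translate([106, 15, 715]) open_box_2();
translate([107, 17, 812]) open_box_3();
translate([111, 24, 1052]) open_box_4();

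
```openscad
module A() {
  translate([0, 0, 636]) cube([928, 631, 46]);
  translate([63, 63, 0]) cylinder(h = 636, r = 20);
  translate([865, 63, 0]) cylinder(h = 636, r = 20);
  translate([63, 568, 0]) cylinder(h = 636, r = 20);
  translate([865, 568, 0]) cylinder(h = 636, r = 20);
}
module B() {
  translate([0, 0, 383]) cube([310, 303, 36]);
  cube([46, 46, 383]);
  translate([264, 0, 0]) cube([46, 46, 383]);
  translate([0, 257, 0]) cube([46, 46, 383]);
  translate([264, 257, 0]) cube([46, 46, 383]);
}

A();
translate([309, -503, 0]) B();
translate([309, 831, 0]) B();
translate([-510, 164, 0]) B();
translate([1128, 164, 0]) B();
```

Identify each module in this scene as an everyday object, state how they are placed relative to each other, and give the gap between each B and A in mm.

A is a table. B is a stool. Four stools sit around the table at the −y, +y, −x, +x sides. The gap between each stool and the table is 200 mm.

Each stool's nearest face is 200 mm from the table's bounding box.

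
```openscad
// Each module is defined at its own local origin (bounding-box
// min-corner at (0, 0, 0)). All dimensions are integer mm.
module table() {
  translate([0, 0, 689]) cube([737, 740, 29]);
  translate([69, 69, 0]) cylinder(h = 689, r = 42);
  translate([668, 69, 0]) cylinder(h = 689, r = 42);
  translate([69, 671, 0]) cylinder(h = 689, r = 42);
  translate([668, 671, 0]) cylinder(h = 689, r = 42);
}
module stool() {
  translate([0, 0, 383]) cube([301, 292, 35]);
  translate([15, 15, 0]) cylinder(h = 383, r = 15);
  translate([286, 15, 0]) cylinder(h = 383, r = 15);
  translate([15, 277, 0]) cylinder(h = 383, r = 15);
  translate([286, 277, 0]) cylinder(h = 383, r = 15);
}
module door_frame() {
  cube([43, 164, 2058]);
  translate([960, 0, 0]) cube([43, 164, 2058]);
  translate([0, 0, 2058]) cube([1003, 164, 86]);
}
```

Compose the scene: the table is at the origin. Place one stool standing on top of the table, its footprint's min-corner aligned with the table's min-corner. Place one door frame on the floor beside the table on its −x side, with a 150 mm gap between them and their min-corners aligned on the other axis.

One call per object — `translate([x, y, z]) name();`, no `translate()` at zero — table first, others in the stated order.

table();
translate([0, 0, 718]) stool();
translate([-1153, 0, 0]) door_frame();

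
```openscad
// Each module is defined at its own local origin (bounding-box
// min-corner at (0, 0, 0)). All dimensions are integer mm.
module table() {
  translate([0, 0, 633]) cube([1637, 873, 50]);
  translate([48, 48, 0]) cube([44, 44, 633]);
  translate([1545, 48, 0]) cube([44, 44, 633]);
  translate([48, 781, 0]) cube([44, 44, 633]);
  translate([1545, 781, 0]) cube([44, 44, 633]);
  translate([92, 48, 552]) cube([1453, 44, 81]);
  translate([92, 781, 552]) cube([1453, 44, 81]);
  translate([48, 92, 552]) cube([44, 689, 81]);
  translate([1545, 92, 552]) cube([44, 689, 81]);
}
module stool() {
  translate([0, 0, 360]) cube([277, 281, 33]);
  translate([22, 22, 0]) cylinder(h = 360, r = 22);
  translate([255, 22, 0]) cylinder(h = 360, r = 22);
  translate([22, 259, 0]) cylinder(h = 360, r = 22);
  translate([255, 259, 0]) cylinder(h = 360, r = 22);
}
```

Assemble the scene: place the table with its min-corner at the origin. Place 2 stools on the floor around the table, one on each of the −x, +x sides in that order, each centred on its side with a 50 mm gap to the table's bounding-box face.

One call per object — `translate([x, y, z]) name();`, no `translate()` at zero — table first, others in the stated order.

table();
translate([-327, 296, 0]) stool();
translate([1687, 296, 0]) stool();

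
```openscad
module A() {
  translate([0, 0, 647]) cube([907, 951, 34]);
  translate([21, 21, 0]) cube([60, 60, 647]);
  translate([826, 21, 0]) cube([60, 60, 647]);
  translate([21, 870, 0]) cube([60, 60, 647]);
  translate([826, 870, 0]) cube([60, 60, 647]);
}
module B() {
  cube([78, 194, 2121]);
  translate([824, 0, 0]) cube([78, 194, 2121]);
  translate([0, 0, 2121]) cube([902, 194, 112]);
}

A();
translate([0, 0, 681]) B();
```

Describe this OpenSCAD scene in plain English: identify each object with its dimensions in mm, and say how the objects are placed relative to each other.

A is a table: top 907 mm (x) × 951 mm (y), 34 mm thick, upper face at z = 681 mm, on four 60×60 mm square legs, each inset 21 mm from the nearest pair of top edges, running from z = 0 to the bottom of the top.

B is a rectangular door frame: two vertical jambs of 78×194 mm section, 2121 mm tall, with a clear opening 746 mm wide between their inner faces. A header 112 mm tall and 194 mm deep lies on top of the jambs and spans the full outside width.

The door frame is on top of the table.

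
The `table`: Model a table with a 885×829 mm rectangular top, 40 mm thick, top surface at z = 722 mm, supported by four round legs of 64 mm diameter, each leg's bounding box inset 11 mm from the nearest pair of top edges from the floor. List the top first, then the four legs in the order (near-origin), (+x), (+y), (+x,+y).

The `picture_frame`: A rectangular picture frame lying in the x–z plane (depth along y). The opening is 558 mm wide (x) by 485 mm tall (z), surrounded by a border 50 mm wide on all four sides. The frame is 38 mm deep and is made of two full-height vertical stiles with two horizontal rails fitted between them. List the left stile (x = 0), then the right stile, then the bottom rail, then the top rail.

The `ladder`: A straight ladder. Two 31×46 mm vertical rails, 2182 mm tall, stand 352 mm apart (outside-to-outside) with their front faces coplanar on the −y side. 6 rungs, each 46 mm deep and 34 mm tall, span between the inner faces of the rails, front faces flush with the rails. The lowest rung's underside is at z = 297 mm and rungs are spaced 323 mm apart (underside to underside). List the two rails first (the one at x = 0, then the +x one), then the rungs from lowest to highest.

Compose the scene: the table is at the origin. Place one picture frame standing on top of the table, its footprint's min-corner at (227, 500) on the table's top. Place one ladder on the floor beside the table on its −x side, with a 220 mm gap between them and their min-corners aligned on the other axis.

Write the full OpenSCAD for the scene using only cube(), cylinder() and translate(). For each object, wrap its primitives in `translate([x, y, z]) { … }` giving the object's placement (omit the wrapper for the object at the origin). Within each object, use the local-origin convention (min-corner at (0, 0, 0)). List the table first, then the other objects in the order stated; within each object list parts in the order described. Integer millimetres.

translate([0, 0, 682]) cube([885, 829, 40]);
translate([43, 43, 0]) cylinder(h = 682, r = 32);
translate([842, 43, 0]) cylinder(h = 682, r = 32);
translate([43, 786, 0]) cylinder(h = 682, r = 32);
translate([842, 786, 0]) cylinder(h = 682, r = 32);
translate([227, 500, 722]) {
  cube([50, 38, 585]);
  translate([608, 0, 0]) cube([50, 38, 585]);
  translate([50, 0, 0]) cube([558, 38, 50]);
  translate([50, 0, 535]) cube([558, 38, 50]);
}
translate([-572, 0, 0]) {
  cube([31, 46, 2182]);
  translate([321, 0, 0]) cube([31, 46, 2182]);
  translate([31, 0, 297]) cube([290, 46, 34]);
  translate([31, 0, 620]) cube([290, 46, 34]);
  translate([31, 0, 943]) cube([290, 46, 34]);
  translate([31, 0, 1266]) cube([290, 46, 34]);
  translate([31, 0, 1589]) cube([290, 46, 34]);
  translate([31, 0, 1912]) cube([290, 46, 34]);
}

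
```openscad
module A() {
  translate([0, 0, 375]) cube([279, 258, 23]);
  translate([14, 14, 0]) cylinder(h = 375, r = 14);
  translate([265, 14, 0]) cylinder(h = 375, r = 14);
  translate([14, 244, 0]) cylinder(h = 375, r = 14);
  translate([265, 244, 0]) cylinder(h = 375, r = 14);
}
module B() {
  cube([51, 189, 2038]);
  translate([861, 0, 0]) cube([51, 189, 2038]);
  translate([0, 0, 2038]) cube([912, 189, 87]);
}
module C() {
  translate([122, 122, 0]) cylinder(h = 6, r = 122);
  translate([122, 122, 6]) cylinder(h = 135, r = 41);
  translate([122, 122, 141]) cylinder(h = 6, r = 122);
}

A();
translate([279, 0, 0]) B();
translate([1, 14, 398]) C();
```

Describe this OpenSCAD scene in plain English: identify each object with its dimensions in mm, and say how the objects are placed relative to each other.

A is a four-legged stool. The seat is 279×258 mm, 23 mm thick, top at z = 398 mm. It stands on four round legs, each 28 mm in diameter, from z = 0 to the seat underside, each leg's axis is inset half a diameter from the nearest pair of seat edges (so the leg's bounding box is flush with the corner).

B is a door frame. The clear opening is 810 mm wide and 2038 mm high. Two 51 mm wide jambs, 189 mm deep, stand either side of the opening from the floor to the top of the opening. A 87 mm thick head sits across the top of both jambs, spanning the full outside width of the frame.

C is a spool: two coaxial disc flanges of radius 122 mm and thickness 6 mm, joined by a core cylinder of radius 41 mm and height 135 mm. The lower flange rests on z = 0 and the three cylinders share a vertical axis.

The door frame is against the stool's +x side, with their −y faces flush. The spool is on top of the stool.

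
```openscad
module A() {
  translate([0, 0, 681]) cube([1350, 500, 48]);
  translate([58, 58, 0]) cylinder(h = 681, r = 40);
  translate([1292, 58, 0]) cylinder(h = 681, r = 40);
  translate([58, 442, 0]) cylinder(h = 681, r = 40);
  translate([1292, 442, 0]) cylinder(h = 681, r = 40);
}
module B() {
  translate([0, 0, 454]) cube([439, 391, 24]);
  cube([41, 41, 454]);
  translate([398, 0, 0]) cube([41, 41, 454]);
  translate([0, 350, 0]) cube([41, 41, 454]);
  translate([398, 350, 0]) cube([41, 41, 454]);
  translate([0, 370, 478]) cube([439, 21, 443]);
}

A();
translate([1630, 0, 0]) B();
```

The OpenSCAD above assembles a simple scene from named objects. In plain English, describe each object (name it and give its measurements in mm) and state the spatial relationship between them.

A is a table: top 1350 mm (x) × 500 mm (y), 48 mm thick, upper face at z = 729 mm, on four round legs of 80 mm diameter, each leg's bounding box inset 18 mm from the nearest pair of top edges, running from z = 0 to the bottom of the top.

B is a chair. The seat is a 439×391×24 mm slab with its top at z = 478 mm, on four 41×41 mm corner legs (flush with the seat edges, standing on z = 0). A flat backrest 21 mm thick, 443 mm tall, spans the full seat width and rises from the seat top along its +y edge, rear face flush with the rear of the seat.

The chair is on the floor beside the table on its +x side.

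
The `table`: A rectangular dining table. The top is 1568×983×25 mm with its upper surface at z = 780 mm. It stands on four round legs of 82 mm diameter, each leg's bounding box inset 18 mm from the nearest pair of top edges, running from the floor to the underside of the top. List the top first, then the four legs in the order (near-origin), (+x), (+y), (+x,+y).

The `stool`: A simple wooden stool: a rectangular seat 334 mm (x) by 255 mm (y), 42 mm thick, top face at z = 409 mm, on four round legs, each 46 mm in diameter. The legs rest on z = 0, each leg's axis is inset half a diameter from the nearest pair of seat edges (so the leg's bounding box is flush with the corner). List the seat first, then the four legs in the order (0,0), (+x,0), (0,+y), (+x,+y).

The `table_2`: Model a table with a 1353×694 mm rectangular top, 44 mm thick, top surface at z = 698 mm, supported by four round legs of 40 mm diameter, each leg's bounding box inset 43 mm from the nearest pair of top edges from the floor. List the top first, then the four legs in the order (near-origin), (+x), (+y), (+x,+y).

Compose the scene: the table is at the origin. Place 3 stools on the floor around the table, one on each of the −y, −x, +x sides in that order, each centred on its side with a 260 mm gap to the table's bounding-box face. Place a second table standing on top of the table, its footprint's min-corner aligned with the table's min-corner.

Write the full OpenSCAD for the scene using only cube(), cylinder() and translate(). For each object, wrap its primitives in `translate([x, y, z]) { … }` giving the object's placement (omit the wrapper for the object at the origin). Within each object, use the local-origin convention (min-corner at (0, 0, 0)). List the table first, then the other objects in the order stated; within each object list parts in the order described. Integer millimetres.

translate([0, 0, 755]) cube([1568, 983, 25]);
translate([59, 59, 0]) cylinder(h = 755, r = 41);
translate([1509, 59, 0]) cylinder(h = 755, r = 41);
translate([59, 924, 0]) cylinder(h = 755, r = 41);
translate([1509, 924, 0]) cylinder(h = 755, r = 41);
translate([617, -515, 0]) {
  translate([0, 0, 367]) cube([334, 255, 42]);
  translate([23, 23, 0]) cylinder(h = 367, r = 23);
  translate([311, 23, 0]) cylinder(h = 367, r = 23);
  translate([23, 232, 0]) cylinder(h = 367, r = 23);
  translate([311, 232, 0]) cylinder(h = 367, r = 23);
}
translate([-594, 364, 0]) {
  translate([0, 0, 367]) cube([334, 255, 42]);
  translate([23, 23, 0]) cylinder(h = 367, r = 23);
  translate([311, 23, 0]) cylinder(h = 367, r = 23);
  translate([23, 232, 0]) cylinder(h = 367, r = 23);
  translate([311, 232, 0]) cylinder(h = 367, r = 23);
}
translate([1828, 364, 0]) {
  translate([0, 0, 367]) cube([334, 255, 42]);
  translate([23, 23, 0]) cylinder(h = 367, r = 23);
  translate([311, 23, 0]) cylinder(h = 367, r = 23);
  translate([23, 232, 0]) cylinder(h = 367, r = 23);
  translate([311, 232, 0]) cylinder(h = 367, r = 23);
}
translate([0, 0, 780]) {
  translate([0, 0, 654]) cube([1353, 694, 44]);
  translate([63, 63, 0]) cylinder(h = 654, r = 20);
  translate([1290, 63, 0]) cylinder(h = 654, r = 20);
  translate([63, 631, 0]) cylinder(h = 654, r = 20);
  translate([1290, 631, 0]) cylinder(h = 654, r = 20);
}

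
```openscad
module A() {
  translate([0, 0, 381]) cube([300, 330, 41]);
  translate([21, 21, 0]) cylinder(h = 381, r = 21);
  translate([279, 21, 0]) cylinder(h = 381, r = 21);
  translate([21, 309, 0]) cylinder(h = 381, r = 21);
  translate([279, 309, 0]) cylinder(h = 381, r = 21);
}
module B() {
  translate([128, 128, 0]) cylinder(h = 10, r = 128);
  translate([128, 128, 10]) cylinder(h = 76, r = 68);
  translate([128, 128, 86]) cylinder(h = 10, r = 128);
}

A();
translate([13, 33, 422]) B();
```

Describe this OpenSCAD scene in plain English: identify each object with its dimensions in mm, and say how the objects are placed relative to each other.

A is a simple wooden stool: a rectangular seat 300 mm (x) by 330 mm (y), 41 mm thick, top face at z = 422 mm, on four round legs, each 42 mm in diameter. The legs rest on z = 0, each leg's axis is inset half a diameter from the nearest pair of seat edges (so the leg's bounding box is flush with the corner).

B is a spool: two coaxial disc flanges of radius 128 mm and thickness 10 mm, joined by a core cylinder of radius 68 mm and height 76 mm. The lower flange rests on z = 0 and the three cylinders share a vertical axis.

The spool is on top of the stool.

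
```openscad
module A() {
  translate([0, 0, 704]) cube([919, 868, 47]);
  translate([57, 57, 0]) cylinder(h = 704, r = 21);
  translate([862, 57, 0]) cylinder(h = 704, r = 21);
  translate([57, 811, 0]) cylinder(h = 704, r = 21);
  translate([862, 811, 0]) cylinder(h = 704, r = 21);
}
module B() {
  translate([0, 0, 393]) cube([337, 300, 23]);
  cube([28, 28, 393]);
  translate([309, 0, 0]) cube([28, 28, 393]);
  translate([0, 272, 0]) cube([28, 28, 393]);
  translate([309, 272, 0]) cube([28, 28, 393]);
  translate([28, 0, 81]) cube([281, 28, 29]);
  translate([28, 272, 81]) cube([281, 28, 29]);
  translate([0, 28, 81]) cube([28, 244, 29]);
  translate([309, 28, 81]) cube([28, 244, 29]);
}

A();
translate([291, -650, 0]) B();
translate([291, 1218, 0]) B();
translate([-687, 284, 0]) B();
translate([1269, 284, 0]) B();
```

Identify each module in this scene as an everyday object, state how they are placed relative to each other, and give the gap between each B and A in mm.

A is a table. B is a stool. Four stools sit around the table at the −y, +y, −x, +x sides. The gap between each stool and the table is 350 mm.

Each stool's nearest face is 350 mm from the table's bounding box.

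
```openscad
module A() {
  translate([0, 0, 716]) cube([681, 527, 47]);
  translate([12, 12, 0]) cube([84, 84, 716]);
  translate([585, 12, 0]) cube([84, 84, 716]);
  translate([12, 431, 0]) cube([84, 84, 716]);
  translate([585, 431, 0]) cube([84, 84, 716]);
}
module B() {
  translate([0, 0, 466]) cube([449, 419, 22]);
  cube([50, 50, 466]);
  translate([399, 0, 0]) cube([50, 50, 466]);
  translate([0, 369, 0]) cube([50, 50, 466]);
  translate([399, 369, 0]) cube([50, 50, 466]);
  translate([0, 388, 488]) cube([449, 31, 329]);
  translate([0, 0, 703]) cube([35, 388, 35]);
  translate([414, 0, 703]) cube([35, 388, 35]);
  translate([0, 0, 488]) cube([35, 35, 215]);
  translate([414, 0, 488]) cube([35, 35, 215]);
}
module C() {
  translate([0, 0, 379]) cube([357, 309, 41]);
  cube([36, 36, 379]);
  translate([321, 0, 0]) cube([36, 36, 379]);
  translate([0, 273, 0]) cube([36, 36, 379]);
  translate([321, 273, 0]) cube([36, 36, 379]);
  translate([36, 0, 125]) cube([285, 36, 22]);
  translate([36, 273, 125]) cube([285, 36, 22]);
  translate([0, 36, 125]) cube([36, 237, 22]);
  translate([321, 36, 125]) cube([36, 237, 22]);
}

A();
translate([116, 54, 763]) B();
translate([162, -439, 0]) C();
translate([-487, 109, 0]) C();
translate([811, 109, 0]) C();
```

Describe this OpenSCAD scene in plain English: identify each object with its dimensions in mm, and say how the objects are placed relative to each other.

A is a table with a 681×527 mm rectangular top, 47 mm thick, top surface at z = 763 mm, supported by four 84×84 mm square legs, each inset 12 mm from the nearest pair of top edges, running from the floor.

B is a chair: 449×419 mm seat, 22 mm thick, top at z = 488 mm, on four 50 mm square corner legs flush with the seat edges. A 31 mm thick backrest slab spans the full seat width, extending 329 mm above the seat top, its back face flush with the seat's +y edge. Two armrests of 35×35 mm section run along each side from the seat's front edge to the front of the backrest, top faces 250 mm above the seat top and outer faces flush with the seat's x-edges; a 35×35 mm post under the front of each armrest stands on the seat at the front corner.

C is a simple wooden stool: a rectangular seat 357 mm (x) by 309 mm (y), 41 mm thick, top face at z = 420 mm, on four square legs, each 36×36 mm in cross-section. The legs rest on z = 0, each flush with a corner of the seat. Four stretchers, 36 mm wide and 22 mm tall, connect adjacent legs with their undersides at z = 125 mm, each running between the inner faces of the legs it joins and aligned with the legs' outer faces on the other axis.

The chair is on top of the table, centred. Three stools sit around the table at the −y, −x, +x sides.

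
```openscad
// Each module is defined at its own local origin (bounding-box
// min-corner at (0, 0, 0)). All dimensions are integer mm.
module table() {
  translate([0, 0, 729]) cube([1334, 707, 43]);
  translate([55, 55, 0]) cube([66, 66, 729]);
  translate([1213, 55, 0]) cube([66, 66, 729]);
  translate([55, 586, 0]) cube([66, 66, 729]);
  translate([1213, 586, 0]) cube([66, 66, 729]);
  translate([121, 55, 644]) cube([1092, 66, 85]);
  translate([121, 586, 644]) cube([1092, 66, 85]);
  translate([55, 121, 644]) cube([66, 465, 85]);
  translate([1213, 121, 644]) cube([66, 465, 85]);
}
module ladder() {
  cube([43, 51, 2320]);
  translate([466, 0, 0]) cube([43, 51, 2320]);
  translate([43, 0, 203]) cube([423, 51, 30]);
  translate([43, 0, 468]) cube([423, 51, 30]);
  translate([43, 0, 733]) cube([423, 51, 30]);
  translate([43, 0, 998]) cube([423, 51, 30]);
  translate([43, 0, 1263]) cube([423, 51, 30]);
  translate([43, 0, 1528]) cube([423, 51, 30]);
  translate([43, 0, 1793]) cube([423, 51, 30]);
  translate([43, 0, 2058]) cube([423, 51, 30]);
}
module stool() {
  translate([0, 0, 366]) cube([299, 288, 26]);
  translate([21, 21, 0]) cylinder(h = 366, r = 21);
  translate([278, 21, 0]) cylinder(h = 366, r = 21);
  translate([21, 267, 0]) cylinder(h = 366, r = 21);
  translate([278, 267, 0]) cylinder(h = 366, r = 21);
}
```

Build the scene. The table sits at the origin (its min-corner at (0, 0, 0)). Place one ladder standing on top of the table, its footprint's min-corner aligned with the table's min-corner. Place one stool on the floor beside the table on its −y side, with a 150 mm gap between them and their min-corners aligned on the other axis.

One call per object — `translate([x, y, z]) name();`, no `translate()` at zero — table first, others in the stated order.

table();
translate([0, 0, 772]) ladder();
translate([0, -438, 0]) stool();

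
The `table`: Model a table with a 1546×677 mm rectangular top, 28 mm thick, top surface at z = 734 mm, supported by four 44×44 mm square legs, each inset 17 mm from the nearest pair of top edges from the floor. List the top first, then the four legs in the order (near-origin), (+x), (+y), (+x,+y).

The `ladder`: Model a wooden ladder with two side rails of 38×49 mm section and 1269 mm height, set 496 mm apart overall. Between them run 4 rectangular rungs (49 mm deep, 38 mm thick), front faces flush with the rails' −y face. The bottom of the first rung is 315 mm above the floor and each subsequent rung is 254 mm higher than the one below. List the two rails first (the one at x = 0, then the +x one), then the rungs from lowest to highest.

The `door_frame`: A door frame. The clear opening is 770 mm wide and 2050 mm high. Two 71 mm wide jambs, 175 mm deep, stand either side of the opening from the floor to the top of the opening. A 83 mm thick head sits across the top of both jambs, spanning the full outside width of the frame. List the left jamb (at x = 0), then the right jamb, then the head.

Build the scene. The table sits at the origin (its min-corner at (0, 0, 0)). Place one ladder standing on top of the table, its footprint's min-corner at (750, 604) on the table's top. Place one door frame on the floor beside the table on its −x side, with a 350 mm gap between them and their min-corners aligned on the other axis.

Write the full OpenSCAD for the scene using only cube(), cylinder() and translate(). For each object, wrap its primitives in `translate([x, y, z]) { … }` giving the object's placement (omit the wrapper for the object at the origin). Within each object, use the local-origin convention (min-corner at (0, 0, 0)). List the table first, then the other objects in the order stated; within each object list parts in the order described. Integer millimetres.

translate([0, 0, 706]) cube([1546, 677, 28]);
translate([17, 17, 0]) cube([44, 44, 706]);
translate([1485, 17, 0]) cube([44, 44, 706]);
translate([17, 616, 0]) cube([44, 44, 706]);
translate([1485, 616, 0]) cube([44, 44, 706]);
translate([750, 604, 734]) {
  cube([38, 49, 1269]);
  translate([458, 0, 0]) cube([38, 49, 1269]);
  translate([38, 0, 315]) cube([420, 49, 38]);
  translate([38, 0, 569]) cube([420, 49, 38]);
  translate([38, 0, 823]) cube([420, 49, 38]);
  translate([38, 0, 1077]) cube([420, 49, 38]);
}
translate([-1262, 0, 0]) {
  cube([71, 175, 2050]);
  translate([841, 0, 0]) cube([71, 175, 2050]);
  translate([0, 0, 2050]) cube([912, 175, 83]);
}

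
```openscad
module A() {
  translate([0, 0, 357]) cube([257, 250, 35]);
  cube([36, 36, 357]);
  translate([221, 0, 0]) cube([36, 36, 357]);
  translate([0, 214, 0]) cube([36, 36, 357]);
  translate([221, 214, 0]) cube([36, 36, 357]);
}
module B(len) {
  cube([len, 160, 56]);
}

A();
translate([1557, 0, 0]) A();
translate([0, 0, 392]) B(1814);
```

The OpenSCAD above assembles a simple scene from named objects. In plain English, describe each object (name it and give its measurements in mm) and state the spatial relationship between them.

A is a four-legged stool. The seat is 257×250 mm, 35 mm thick, top at z = 392 mm. It stands on four square legs, each 36×36 mm in cross-section, from z = 0 to the seat underside, each flush with a corner of the seat.

B is a rectangular beam 1814 mm long (x), 160 mm deep (y), 56 mm thick (z).

The beam spans the tops of two stools placed 1300 mm apart, resting at z = 392 mm.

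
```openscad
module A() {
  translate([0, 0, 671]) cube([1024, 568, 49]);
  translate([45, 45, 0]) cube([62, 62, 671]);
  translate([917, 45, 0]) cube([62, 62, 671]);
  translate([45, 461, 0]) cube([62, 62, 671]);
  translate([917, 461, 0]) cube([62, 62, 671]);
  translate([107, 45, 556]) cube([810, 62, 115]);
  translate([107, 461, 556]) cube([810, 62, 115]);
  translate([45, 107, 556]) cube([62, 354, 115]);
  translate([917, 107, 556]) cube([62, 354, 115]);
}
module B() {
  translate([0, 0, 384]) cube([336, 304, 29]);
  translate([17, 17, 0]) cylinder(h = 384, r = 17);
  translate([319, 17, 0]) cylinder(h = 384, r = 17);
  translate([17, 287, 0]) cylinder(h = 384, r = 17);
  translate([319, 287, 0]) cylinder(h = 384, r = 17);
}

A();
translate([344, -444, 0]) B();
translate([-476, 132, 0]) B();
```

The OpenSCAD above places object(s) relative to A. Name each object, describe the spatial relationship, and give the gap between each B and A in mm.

A is a table. B is a stool. Two stools sit around the table at the −y, −x sides. The gap between each stool and the table is 140 mm.

Each stool's nearest face is 140 mm from the table's bounding box.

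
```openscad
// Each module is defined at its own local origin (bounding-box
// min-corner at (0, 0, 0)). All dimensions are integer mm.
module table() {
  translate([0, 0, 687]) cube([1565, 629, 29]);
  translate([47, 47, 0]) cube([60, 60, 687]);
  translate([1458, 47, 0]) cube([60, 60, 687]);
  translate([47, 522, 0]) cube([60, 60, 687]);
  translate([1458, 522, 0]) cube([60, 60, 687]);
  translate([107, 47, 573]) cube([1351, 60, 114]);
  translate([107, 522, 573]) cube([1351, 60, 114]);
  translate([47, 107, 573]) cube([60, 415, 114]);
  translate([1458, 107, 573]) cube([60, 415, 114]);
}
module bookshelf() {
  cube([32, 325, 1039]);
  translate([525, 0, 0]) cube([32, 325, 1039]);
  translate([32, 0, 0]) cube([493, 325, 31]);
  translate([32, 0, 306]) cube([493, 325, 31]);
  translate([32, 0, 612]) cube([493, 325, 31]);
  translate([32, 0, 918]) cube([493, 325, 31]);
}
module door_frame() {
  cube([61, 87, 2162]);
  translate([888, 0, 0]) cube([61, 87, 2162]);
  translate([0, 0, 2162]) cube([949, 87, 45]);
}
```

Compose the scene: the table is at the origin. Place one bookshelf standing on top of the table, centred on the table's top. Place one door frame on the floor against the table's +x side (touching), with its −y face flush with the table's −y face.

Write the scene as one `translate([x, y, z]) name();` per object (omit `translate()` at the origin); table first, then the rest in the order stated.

table();
translate([504, 152, 716]) bookshelf();
translate([1565, 0, 0]) door_frame();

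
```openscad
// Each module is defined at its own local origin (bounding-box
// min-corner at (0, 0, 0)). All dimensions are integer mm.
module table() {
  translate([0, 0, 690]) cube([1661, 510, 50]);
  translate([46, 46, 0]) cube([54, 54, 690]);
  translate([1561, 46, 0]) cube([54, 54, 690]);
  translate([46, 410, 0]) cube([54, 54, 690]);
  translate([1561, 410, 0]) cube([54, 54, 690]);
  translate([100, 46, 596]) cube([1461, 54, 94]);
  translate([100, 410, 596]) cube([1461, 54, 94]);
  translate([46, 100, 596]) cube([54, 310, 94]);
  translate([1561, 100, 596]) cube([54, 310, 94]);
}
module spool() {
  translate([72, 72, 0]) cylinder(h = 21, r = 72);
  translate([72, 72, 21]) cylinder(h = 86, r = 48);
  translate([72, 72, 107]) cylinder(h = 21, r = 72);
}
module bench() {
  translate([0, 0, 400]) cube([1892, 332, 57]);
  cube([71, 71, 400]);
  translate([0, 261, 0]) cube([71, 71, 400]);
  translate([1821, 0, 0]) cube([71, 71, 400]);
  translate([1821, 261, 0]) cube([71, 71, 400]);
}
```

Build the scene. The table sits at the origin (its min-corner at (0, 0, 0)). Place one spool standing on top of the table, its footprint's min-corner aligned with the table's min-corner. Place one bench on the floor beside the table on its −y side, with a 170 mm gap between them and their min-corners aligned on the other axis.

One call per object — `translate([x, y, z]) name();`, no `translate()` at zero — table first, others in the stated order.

table();
translate([0, 0, 740]) spool();
translate([0, -502, 0]) bench();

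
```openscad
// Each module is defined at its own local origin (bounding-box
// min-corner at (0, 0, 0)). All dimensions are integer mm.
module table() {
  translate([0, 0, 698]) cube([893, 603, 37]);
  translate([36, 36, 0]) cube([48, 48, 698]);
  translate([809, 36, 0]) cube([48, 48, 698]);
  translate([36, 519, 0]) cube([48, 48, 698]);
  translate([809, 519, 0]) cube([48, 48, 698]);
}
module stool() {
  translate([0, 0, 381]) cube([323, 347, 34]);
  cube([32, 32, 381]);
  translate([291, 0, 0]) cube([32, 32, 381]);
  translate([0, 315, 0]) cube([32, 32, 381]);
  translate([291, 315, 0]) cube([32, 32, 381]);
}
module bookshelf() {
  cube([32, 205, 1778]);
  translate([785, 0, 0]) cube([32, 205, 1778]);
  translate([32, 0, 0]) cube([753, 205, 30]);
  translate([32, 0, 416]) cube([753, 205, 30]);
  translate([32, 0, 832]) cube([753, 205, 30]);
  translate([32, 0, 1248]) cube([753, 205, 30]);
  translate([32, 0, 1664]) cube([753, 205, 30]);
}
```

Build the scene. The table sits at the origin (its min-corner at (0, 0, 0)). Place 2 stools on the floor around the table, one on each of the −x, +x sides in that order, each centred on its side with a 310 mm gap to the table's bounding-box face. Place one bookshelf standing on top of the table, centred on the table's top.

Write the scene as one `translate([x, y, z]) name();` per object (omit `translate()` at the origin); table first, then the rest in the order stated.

table();
translate([-633, 128, 0]) stool();
translate([1203, 128, 0]) stool();
translate([38, 199, 735]) bookshelf();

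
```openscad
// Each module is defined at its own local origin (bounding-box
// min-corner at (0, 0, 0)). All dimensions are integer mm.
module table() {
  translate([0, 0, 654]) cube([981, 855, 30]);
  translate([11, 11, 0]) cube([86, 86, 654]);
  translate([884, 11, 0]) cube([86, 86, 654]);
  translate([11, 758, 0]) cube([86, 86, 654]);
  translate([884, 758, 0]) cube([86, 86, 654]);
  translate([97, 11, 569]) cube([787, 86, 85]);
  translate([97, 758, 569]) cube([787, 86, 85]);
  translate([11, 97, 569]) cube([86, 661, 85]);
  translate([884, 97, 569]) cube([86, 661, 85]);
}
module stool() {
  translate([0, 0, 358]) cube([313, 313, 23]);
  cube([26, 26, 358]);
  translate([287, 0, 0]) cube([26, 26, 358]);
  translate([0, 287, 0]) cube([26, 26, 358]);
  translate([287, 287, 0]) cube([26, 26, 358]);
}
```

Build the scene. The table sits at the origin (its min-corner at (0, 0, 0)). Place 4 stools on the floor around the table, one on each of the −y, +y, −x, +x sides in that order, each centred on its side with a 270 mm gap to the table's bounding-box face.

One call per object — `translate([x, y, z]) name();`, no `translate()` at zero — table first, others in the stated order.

table();
translate([334, -583, 0]) stool();
translate([334, 1125, 0]) stool();
translate([-583, 271, 0]) stool();
translate([1251, 271, 0]) stool();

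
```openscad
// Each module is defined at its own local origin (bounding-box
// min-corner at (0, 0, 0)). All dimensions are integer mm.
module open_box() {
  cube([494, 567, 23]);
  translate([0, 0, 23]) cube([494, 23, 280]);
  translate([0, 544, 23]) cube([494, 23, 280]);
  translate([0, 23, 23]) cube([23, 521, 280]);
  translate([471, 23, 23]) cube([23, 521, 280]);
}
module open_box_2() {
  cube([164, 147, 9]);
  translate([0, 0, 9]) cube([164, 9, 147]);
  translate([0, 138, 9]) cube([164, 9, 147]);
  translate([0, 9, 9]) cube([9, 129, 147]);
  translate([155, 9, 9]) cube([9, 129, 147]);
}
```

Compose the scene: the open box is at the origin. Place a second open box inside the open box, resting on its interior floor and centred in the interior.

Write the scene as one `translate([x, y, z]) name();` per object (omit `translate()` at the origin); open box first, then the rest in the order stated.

open_box();
translate([165, 210, 23]) open_box_2();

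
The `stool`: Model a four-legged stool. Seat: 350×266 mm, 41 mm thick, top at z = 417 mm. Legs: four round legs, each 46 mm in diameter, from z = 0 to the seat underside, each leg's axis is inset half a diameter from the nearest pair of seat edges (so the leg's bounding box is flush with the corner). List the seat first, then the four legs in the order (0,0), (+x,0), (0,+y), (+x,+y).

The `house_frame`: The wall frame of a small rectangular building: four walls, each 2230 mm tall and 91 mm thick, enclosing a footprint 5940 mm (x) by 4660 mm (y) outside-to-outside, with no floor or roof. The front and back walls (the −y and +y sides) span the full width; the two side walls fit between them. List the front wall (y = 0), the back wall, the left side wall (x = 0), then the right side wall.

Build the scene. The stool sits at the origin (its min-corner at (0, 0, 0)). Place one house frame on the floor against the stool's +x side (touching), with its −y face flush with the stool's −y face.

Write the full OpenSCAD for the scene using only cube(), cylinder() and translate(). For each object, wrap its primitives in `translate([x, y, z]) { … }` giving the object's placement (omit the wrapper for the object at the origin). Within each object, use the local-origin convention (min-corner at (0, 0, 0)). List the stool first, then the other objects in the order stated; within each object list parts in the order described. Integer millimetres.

translate([0, 0, 376]) cube([350, 266, 41]);
translate([23, 23, 0]) cylinder(h = 376, r = 23);
translate([327, 23, 0]) cylinder(h = 376, r = 23);
translate([23, 243, 0]) cylinder(h = 376, r = 23);
translate([327, 243, 0]) cylinder(h = 376, r = 23);
translate([350, 0, 0]) {
  cube([5940, 91, 2230]);
  translate([0, 4569, 0]) cube([5940, 91, 2230]);
  translate([0, 91, 0]) cube([91, 4478, 2230]);
  translate([5849, 91, 0]) cube([91, 4478, 2230]);
}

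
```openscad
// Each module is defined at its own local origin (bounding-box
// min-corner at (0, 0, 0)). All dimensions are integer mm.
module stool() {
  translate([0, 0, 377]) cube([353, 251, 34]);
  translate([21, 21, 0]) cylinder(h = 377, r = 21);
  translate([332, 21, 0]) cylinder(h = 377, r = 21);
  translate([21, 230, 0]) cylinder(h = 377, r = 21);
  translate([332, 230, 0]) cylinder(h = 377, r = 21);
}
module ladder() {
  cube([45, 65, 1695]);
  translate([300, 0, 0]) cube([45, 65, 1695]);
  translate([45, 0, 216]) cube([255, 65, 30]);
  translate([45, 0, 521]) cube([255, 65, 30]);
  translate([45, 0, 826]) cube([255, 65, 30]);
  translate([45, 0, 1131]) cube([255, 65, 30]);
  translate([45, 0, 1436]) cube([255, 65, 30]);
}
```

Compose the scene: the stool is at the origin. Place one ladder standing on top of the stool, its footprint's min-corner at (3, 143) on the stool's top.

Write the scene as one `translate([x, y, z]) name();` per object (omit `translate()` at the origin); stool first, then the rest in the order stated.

stool();
translate([3, 143, 411]) ladder();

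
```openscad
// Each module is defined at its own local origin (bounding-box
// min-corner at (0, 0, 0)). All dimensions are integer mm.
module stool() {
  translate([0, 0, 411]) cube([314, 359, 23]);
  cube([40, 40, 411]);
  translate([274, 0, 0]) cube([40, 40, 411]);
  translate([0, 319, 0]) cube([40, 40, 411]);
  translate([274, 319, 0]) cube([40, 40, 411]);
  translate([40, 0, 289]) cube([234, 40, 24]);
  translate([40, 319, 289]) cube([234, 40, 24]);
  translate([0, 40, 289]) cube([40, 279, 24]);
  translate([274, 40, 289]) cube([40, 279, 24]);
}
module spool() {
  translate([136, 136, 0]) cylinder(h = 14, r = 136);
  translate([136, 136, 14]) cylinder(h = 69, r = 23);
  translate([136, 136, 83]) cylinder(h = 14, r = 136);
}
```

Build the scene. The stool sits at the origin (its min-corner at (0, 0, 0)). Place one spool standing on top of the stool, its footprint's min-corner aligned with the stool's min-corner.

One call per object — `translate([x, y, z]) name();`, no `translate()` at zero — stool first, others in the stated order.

stool();
translate([0, 0, 434]) spool();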